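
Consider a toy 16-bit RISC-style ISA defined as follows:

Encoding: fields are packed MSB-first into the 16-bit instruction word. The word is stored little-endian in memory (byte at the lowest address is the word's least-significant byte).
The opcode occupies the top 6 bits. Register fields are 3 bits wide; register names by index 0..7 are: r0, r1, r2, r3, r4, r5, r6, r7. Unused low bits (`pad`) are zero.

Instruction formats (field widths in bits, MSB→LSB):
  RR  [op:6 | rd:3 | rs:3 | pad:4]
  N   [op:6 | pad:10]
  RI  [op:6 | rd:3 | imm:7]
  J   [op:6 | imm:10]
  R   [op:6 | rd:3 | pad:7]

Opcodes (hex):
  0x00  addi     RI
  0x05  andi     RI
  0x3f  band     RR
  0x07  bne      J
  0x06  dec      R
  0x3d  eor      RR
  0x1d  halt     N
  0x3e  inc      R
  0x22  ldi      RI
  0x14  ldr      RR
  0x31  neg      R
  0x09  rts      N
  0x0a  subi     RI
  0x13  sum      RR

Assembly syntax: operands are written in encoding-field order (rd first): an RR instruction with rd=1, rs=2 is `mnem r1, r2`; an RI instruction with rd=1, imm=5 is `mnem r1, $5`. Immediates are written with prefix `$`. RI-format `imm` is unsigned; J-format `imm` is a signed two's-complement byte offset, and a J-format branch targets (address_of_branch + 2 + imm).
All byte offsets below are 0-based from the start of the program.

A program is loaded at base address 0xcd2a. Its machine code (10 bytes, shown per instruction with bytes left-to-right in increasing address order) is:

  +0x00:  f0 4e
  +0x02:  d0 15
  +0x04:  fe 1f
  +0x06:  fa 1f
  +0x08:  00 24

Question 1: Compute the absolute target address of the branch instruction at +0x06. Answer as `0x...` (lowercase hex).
+0x06: fa 1f ⇒ word 0x1ffa (little)
  opcode bits[15:10]=0x7: bne/J
  imm: (w>>0)&0x3ff=0x3fa (s10→-6) → $-6
  target = base 0xcd2a + off 0x06 + 2 + imm -6 = 0xcd2c

0xcd2c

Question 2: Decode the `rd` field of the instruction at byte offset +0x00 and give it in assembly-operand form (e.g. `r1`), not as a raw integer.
r5

[00] f0 4e → 0x4ef0
  opcode bits[15:10]=0x13: sum/RR
  rd@[9:7]=0x5 ⇒ r5
  rs@[6:4]=0x7 ⇒ r7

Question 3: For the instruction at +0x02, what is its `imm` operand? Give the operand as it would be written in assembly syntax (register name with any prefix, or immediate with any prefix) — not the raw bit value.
$80

[02] d0 15 → 0x15d0
  opcode bits[15:10]=0x5: andi/RI
  rd: (w>>7)&0x7=0x3 → r3
  imm: (w>>0)&0x7f=0x50 → $80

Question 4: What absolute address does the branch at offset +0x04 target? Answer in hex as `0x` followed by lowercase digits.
[04] fe 1f → 0x1ffe
  op=0x1ffe>>10=0x7 ⇒ bne (J)
  imm: (w>>0)&0x3ff=0x3fe (s10→-2) → $-2
  target = base 0xcd2a + off 0x04 + 2 + imm -2 = 0xcd2e

0xcd2e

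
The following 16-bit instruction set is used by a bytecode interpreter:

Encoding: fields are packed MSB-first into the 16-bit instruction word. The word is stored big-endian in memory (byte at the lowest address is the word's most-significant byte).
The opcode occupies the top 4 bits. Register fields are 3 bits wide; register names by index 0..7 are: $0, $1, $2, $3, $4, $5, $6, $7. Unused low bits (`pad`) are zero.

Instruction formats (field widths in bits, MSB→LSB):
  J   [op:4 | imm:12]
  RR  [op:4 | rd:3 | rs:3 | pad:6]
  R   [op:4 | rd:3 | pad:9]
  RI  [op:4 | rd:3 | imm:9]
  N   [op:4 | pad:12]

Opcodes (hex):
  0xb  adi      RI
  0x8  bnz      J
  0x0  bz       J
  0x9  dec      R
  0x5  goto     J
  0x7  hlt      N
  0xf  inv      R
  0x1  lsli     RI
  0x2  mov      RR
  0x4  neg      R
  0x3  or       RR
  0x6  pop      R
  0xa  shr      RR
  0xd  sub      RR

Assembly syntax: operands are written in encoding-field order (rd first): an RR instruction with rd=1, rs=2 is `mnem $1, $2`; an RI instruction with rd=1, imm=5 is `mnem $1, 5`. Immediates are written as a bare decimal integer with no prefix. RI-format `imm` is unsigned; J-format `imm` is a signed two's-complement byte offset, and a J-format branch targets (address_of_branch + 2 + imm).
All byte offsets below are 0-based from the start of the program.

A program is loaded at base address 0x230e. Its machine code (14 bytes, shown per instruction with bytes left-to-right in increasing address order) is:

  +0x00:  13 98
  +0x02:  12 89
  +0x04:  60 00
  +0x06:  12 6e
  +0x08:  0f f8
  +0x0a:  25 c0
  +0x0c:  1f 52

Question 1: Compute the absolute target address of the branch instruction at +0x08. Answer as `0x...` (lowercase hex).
0x2310

@+08  big-endian(0f f8) = 0x0ff8
  opcode bits[15:12]=0x0: bz/J
  imm: (w>>0)&0xfff=0xff8 (s12→-8) → -8
  target = base 0x230e + off 0x08 + 2 + imm -8 = 0x2310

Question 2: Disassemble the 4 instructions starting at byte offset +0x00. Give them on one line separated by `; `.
[00] 13 98 → 0x1398
  op=0x1398>>12=0x1 ⇒ lsli (RI)
  rd: (w>>9)&0x7=0x1 → $1
  imm: (w>>0)&0x1ff=0x198 → 408
[02] 12 89 → 0x1289
  op=0x1289>>12=0x1 ⇒ lsli (RI)
  rd: (w>>9)&0x7=0x1 → $1
  imm: (w>>0)&0x1ff=0x89 → 137
[04] 60 00 → 0x6000
  op=0x6000>>12=0x6 ⇒ pop (R)
  rd: (w>>9)&0x7=0x0 → $0
[06] 12 6e → 0x126e
  op=0x126e>>12=0x1 ⇒ lsli (RI)
  rd: (w>>9)&0x7=0x1 → $1
  imm: (w>>0)&0x1ff=0x6e → 110

lsli $1, 408; lsli $1, 137; pop $0; lsli $1, 110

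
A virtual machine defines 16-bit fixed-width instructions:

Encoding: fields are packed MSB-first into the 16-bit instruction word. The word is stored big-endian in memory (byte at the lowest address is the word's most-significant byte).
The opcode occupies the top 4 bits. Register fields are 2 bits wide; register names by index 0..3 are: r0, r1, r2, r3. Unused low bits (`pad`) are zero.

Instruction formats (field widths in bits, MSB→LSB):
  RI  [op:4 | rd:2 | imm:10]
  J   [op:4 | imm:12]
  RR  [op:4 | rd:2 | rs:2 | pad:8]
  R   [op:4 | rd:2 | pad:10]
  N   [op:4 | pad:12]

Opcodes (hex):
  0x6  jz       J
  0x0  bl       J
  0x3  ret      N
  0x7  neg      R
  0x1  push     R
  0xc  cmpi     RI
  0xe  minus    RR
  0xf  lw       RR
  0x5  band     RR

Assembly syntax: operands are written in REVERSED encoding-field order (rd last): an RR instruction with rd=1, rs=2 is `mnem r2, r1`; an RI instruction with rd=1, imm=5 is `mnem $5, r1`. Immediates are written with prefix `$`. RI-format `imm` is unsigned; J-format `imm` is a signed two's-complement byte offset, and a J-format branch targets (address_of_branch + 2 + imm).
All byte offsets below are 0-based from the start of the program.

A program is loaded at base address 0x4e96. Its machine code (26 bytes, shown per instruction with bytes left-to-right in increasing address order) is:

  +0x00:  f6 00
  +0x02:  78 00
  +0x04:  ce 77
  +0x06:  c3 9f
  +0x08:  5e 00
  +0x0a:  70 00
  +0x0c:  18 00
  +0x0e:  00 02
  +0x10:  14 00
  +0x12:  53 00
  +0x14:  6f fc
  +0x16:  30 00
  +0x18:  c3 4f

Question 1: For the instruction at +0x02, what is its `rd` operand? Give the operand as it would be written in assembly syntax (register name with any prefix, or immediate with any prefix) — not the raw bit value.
@+02  big-endian(78 00) = 0x7800
  op=0x7800>>12=0x7 ⇒ neg (R)
  rd: (w>>10)&0x3=0x2 → r2

r2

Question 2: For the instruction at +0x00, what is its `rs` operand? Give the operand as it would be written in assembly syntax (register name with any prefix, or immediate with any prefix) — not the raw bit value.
@+00  big-endian(f6 00) = 0xf600
  opcode bits[15:12]=0xf: lw/RR
  [11:10] rd=1 = r1
  [9:8] rs=2 = r2

r2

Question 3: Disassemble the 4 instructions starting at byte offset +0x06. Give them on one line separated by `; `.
+0x06: c3 9f ⇒ word 0xc39f (big)
  top 4b → 0xc → cmpi [RI]
  rd@[11:10]=0x0 ⇒ r0
  imm@[9:0]=0x39f ⇒ $927
+0x08: 5e 00 ⇒ word 0x5e00 (big)
  top 4b → 0x5 → band [RR]
  rd@[11:10]=0x3 ⇒ r3
  rs@[9:8]=0x2 ⇒ r2
+0x0a: 70 00 ⇒ word 0x7000 (big)
  top 4b → 0x7 → neg [R]
  rd@[11:10]=0x0 ⇒ r0
+0x0c: 18 00 ⇒ word 0x1800 (big)
  top 4b → 0x1 → push [R]
  rd@[11:10]=0x2 ⇒ r2

cmpi $927, r0; band r2, r3; neg r0; push r2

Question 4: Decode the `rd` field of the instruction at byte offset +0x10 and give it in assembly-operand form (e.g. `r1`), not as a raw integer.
off 0x10: read 14 00 as big → 0x1400
  opcode bits[15:12]=0x1: push/R
  rd: (w>>10)&0x3=0x1 → r1

r1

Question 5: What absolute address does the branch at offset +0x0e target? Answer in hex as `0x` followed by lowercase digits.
0x4ea8

[0e] 00 02 → 0x0002
  top 4b → 0x0 → bl [J]
  imm@[11:0]=0x2 ⇒ $2
  target = base 0x4e96 + off 0x0e + 2 + imm 2 = 0x4ea8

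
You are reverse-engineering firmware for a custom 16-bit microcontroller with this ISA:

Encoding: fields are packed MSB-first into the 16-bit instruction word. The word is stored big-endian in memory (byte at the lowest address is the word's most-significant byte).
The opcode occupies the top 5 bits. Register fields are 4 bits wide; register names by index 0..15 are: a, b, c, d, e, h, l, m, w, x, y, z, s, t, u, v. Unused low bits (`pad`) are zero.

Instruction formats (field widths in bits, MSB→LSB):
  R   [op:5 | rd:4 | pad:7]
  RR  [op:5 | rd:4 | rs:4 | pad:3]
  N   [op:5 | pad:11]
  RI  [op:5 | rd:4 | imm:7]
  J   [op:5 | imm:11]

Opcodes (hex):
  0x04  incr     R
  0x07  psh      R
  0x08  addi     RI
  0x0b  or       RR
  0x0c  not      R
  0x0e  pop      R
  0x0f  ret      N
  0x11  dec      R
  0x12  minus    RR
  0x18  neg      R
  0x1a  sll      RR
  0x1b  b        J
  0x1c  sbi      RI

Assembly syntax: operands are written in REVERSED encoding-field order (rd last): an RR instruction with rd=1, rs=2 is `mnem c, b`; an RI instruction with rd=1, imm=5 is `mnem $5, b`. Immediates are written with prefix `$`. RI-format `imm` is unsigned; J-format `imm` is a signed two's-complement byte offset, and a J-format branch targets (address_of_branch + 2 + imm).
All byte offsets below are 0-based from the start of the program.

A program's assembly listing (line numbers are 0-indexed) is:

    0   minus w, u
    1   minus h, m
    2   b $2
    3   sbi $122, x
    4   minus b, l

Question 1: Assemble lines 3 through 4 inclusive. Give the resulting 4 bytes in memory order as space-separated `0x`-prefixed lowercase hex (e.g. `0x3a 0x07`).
0xe4 0xfa 0x93 0x08

line 3 (sbi): pack op=0x1c:5|rd=9:4|imm=122:7 = 0xe4fa; big→ e4 fa
line 4 (minus): pack op=0x12:5|rd=6:4|rs=1:4|pad=0:3 = 0x9308; big→ 93 08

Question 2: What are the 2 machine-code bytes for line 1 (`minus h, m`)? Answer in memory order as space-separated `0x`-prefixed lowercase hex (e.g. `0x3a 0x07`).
0x93 0xa8

1. minus fields op=0x12:5|rd=7:4|rs=5:4|pad=0:3 → word 93a8h → 93 a8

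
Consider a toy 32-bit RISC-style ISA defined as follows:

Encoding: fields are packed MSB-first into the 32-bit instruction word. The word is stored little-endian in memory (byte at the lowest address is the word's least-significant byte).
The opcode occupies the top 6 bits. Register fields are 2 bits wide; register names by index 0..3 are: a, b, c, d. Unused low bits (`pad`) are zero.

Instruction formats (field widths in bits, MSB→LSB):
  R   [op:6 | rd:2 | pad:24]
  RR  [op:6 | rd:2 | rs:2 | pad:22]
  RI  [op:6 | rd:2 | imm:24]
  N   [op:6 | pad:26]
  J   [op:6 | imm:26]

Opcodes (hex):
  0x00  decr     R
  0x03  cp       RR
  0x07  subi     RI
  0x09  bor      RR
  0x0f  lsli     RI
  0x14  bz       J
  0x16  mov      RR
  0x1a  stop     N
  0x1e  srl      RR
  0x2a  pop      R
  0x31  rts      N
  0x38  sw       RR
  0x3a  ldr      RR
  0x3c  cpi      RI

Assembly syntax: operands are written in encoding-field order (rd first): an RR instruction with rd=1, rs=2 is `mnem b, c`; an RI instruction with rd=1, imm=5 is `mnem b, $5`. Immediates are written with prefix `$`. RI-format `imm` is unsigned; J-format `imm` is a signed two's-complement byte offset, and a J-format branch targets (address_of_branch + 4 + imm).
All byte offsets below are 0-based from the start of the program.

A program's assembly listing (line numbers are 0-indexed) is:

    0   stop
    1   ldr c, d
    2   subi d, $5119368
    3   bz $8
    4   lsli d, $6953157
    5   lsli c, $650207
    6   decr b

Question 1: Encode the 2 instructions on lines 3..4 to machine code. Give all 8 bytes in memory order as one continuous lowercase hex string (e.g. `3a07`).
line 3 (bz): pack op=0x14:6|imm=8:26 = 0x50000008; little→ 08 00 00 50
line 4 (lsli): pack op=0xf:6|rd=3:2|imm=6953157:24 = 0x3f6a18c5; little→ c5 18 6a 3f

08000050c5186a3f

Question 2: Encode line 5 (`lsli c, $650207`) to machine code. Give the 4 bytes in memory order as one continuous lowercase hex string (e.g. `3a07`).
dfeb093e

5. lsli fields op=0xf:6|rd=2:2|imm=650207:24 → word 3e09ebdfh → df eb 09 3e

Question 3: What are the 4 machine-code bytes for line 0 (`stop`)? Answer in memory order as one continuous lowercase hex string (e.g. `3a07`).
00000068

line 0 (stop): pack op=0x1a:6|pad=0:26 = 0x68000000; little→ 00 00 00 68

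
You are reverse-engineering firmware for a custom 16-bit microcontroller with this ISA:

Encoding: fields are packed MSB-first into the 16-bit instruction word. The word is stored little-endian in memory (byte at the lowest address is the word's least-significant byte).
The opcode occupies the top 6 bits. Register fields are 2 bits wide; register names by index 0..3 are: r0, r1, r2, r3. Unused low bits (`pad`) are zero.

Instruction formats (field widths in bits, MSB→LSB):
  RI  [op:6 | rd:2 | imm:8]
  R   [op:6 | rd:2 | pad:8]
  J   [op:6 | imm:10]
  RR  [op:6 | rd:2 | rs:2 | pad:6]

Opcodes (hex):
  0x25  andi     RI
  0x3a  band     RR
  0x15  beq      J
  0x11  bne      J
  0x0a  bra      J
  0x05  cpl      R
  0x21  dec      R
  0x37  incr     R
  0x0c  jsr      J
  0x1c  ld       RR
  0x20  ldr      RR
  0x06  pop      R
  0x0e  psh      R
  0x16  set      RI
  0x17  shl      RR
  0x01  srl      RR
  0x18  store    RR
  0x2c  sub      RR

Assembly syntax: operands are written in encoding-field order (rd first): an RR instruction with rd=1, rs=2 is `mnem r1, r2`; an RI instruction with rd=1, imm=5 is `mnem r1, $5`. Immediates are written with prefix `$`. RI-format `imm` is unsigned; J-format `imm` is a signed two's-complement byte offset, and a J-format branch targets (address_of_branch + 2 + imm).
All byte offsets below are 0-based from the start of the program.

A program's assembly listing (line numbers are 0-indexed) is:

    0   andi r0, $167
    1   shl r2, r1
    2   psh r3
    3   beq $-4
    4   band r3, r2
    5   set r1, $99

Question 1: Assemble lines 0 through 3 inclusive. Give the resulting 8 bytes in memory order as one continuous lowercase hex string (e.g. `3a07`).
a794405e003bfc57

line 0 (andi): pack op=0x25:6|rd=0:2|imm=167:8 = 0x94a7; little→ a7 94
line 1 (shl): pack op=0x17:6|rd=2:2|rs=1:2|pad=0:6 = 0x5e40; little→ 40 5e
line 2 (psh): pack op=0xe:6|rd=3:2|pad=0:8 = 0x3b00; little→ 00 3b
line 3 (beq): pack op=0x15:6|imm=-4:10 = 0x57fc; little→ fc 57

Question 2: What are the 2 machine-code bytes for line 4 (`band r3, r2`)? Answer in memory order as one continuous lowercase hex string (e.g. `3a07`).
80eb

L4: band op=0x3a:6|rd=3:2|rs=2:2|pad=0:6 ⇒ 0xeb80 ⇒ little 80 eb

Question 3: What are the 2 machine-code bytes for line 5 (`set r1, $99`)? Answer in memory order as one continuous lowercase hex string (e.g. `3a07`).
6359

5. set fields op=0x16:6|rd=1:2|imm=99:8 → word 5963h → 63 59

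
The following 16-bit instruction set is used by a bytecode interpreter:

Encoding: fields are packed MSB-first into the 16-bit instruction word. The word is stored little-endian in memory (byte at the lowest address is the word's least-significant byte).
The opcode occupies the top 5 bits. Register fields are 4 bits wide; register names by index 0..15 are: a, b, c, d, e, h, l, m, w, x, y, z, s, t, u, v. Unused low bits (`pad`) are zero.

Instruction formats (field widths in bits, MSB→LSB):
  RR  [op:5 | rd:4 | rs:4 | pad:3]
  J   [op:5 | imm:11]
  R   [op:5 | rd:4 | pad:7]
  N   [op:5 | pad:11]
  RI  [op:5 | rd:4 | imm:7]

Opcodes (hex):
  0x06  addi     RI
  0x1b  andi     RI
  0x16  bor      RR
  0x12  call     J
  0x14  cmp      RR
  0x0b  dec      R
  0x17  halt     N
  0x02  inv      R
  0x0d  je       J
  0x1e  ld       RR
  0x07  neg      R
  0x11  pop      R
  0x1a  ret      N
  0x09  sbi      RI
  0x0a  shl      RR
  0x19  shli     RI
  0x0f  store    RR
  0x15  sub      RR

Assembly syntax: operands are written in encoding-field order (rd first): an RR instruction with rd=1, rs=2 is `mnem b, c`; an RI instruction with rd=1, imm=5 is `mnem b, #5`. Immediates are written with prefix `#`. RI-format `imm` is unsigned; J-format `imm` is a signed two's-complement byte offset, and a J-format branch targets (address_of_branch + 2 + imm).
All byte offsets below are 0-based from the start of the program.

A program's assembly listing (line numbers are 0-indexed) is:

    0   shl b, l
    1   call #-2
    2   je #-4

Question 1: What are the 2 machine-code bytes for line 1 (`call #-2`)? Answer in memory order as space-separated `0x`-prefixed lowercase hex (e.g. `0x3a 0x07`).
0xfe 0x97

L1: call op=0x12:5|imm=-2:11 ⇒ 0x97fe ⇒ little fe 97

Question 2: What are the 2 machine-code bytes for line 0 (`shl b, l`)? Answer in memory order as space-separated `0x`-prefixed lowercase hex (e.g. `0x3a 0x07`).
0xb0 0x50

0. shl fields op=0xa:5|rd=1:4|rs=6:4|pad=0:3 → word 50b0h → b0 50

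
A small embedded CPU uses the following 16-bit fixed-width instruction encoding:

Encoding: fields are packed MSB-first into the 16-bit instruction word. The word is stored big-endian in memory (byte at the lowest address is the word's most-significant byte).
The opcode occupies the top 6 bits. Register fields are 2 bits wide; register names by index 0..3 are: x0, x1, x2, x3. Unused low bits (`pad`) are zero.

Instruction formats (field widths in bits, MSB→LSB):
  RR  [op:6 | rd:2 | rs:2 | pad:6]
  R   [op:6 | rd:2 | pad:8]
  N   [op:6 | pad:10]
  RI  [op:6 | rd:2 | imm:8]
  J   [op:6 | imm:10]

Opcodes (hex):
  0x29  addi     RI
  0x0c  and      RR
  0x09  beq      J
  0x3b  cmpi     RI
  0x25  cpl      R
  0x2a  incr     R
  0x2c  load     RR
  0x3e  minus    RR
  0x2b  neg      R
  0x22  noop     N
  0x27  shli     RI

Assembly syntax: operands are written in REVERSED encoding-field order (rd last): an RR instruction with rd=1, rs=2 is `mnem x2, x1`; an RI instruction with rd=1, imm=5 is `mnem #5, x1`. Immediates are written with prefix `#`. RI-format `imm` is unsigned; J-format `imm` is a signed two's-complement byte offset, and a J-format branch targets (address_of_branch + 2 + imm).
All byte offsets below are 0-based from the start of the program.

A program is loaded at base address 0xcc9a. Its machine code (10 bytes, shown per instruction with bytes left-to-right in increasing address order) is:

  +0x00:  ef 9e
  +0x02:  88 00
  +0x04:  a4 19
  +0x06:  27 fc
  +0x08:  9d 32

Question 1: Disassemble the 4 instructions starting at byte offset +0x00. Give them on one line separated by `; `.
cmpi #158, x3; noop; addi #25, x0; beq #-4

@+00  big-endian(ef 9e) = 0xef9e
  top 6b → 0x3b → cmpi [RI]
  rd: (w>>8)&0x3=0x3 → x3
  imm: (w>>0)&0xff=0x9e → #158
@+02  big-endian(88 00) = 0x8800
  top 6b → 0x22 → noop [N]
@+04  big-endian(a4 19) = 0xa419
  top 6b → 0x29 → addi [RI]
  rd: (w>>8)&0x3=0x0 → x0
  imm: (w>>0)&0xff=0x19 → #25
@+06  big-endian(27 fc) = 0x27fc
  top 6b → 0x9 → beq [J]
  imm: (w>>0)&0x3ff=0x3fc (s10→-4) → #-4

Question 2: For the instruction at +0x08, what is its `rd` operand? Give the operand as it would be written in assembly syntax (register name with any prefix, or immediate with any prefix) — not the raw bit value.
x1

@+08  big-endian(9d 32) = 0x9d32
  op=0x9d32>>10=0x27 ⇒ shli (RI)
  [9:8] rd=1 = x1
  [7:0] imm=50 = #50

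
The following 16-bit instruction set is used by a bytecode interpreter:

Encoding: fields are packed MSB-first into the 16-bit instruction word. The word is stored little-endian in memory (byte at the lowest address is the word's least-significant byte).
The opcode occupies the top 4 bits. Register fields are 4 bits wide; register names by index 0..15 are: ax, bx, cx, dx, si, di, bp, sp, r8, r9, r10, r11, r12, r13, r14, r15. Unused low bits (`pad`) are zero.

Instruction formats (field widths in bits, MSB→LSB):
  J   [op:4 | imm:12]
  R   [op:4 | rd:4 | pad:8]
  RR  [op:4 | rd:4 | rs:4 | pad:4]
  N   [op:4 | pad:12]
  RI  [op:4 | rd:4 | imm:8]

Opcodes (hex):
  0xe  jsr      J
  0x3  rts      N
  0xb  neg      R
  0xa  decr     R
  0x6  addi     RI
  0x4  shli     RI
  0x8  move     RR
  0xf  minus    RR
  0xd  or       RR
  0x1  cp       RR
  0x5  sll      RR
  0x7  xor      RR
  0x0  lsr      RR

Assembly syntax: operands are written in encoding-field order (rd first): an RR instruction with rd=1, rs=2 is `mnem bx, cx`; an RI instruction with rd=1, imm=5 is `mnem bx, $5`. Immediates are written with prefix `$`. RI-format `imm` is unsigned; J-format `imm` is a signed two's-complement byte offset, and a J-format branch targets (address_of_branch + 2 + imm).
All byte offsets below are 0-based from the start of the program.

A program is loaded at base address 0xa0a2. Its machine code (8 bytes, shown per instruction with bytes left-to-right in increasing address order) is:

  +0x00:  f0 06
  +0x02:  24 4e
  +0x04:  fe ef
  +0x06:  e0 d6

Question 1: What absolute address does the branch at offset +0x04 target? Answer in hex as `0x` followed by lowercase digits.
0xa0a6

@+04  little-endian(fe ef) = 0xeffe
  opcode bits[15:12]=0xe: jsr/J
  imm: (w>>0)&0xfff=0xffe (s12→-2) → $-2
  target = base 0xa0a2 + off 0x04 + 2 + imm -2 = 0xa0a6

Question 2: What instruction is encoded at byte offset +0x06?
+0x06: e0 d6 ⇒ word 0xd6e0 (little)
  opcode bits[15:12]=0xd: or/RR
  rd: (w>>8)&0xf=0x6 → bp
  rs: (w>>4)&0xf=0xe → r14

or bp, r14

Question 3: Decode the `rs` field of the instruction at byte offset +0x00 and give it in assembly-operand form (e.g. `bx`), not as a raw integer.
r15

+0x00: f0 06 ⇒ word 0x06f0 (little)
  top 4b → 0x0 → lsr [RR]
  rd@[11:8]=0x6 ⇒ bp
  rs@[7:4]=0xf ⇒ r15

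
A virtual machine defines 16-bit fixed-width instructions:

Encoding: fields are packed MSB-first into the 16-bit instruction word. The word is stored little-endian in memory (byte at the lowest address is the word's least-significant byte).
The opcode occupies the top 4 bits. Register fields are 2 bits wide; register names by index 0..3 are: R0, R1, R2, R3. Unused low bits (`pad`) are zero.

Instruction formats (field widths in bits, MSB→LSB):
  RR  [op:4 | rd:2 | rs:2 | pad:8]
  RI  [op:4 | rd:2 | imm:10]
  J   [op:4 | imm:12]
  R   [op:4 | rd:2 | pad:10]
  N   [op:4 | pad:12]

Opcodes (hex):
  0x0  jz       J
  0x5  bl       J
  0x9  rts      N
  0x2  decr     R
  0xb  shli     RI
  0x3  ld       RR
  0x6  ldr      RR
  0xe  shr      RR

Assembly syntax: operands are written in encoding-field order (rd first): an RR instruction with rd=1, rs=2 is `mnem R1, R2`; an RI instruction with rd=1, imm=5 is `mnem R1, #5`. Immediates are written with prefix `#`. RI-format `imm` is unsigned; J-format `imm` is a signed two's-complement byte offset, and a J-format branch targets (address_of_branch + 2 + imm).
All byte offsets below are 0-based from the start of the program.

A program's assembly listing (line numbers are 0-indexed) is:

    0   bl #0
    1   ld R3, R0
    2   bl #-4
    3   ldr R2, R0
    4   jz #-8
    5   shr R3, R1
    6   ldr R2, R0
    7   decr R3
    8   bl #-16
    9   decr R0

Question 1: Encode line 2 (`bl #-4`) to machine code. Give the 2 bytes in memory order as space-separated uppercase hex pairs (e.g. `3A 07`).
L2: bl op=0x5:4|imm=-4:12 ⇒ 0x5ffc ⇒ little fc 5f

FC 5F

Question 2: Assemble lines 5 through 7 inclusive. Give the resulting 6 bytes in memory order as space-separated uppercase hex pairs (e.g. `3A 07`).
00 ED 00 68 00 2C

L5: shr op=0xe:4|rd=3:2|rs=1:2|pad=0:8 ⇒ 0xed00 ⇒ little 00 ed
L6: ldr op=0x6:4|rd=2:2|rs=0:2|pad=0:8 ⇒ 0x6800 ⇒ little 00 68
L7: decr op=0x2:4|rd=3:2|pad=0:10 ⇒ 0x2c00 ⇒ little 00 2c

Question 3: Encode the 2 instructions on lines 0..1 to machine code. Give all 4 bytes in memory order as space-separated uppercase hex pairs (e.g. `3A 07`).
00 50 00 3C

L0: bl op=0x5:4|imm=0:12 ⇒ 0x5000 ⇒ little 00 50
L1: ld op=0x3:4|rd=3:2|rs=0:2|pad=0:8 ⇒ 0x3c00 ⇒ little 00 3c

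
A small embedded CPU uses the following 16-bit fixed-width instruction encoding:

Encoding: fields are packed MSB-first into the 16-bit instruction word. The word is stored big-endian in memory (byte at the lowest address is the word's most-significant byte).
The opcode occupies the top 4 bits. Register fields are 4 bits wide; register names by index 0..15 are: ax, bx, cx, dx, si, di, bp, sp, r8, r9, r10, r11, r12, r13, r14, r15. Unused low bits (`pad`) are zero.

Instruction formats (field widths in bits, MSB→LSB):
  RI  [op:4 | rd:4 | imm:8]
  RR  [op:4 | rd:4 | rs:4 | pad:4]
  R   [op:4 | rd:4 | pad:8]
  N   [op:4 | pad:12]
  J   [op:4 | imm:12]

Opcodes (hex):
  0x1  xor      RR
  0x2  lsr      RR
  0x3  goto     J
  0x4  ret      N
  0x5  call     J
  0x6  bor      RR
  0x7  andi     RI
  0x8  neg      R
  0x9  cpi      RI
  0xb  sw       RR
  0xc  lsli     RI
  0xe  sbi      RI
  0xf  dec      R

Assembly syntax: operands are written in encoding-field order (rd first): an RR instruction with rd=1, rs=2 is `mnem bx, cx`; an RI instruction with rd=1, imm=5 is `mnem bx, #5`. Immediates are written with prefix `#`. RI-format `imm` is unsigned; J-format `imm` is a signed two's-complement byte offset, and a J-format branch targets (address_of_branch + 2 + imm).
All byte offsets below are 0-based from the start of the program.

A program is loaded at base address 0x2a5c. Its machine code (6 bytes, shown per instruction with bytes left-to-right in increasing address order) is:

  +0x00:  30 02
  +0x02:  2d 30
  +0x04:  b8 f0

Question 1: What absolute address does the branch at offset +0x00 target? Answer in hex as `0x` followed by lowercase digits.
0x2a60

@+00  big-endian(30 02) = 0x3002
  op=0x3002>>12=0x3 ⇒ goto (J)
  imm@[11:0]=0x2 ⇒ #2
  target = base 0x2a5c + off 0x00 + 2 + imm 2 = 0x2a60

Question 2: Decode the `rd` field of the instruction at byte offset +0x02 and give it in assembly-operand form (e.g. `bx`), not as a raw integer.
+0x02: 2d 30 ⇒ word 0x2d30 (big)
  op=0x2d30>>12=0x2 ⇒ lsr (RR)
  [11:8] rd=13 = r13
  [7:4] rs=3 = dx

r13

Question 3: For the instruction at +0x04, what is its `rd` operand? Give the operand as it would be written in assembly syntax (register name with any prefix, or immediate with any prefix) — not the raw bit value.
+0x04: b8 f0 ⇒ word 0xb8f0 (big)
  op=0xb8f0>>12=0xb ⇒ sw (RR)
  rd@[11:8]=0x8 ⇒ r8
  rs@[7:4]=0xf ⇒ r15

r8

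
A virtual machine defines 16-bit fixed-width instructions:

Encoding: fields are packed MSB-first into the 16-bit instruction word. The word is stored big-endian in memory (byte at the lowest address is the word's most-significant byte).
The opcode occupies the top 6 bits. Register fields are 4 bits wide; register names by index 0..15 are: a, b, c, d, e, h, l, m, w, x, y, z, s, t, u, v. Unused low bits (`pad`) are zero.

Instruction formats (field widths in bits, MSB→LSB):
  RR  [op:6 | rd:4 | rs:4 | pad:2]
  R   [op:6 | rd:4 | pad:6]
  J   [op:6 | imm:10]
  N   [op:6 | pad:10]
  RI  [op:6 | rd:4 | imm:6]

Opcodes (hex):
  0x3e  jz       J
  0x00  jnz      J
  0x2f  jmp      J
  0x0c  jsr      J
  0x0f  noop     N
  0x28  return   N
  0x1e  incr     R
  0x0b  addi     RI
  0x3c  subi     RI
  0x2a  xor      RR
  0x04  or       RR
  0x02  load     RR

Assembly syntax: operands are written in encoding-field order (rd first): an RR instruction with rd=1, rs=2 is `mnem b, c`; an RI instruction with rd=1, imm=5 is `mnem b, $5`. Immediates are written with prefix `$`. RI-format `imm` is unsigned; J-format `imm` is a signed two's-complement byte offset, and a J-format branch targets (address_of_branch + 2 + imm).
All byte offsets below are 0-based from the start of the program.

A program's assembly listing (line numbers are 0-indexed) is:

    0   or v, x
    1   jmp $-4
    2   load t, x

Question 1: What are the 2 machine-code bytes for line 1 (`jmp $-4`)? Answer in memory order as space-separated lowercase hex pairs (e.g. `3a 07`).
1. jmp fields op=0x2f:6|imm=-4:10 → word bffch → bf fc

bf fc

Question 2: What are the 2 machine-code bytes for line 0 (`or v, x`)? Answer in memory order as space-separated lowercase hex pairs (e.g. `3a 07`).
13 e4

L0: or op=0x4:6|rd=15:4|rs=9:4|pad=0:2 ⇒ 0x13e4 ⇒ big 13 e4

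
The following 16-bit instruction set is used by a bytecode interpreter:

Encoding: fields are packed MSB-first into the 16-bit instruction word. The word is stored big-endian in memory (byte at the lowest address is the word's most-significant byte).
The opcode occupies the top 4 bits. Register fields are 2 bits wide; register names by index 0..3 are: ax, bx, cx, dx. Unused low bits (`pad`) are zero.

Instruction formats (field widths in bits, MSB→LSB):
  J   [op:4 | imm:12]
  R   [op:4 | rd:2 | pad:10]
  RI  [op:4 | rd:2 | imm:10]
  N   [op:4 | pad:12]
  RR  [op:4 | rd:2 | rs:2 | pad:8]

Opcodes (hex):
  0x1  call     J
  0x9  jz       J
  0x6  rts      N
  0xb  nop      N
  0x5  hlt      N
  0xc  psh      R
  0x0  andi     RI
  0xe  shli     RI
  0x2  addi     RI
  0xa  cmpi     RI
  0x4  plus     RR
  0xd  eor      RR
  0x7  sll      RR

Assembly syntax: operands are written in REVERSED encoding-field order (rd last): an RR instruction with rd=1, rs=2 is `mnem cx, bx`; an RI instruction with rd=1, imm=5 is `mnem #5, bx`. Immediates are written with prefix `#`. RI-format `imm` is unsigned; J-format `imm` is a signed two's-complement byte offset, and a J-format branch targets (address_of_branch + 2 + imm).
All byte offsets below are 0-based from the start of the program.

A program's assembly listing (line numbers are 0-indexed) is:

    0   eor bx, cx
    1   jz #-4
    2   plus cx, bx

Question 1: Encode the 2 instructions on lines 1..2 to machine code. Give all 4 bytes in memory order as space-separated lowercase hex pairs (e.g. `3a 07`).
L1: jz op=0x9:4|imm=-4:12 ⇒ 0x9ffc ⇒ big 9f fc
L2: plus op=0x4:4|rd=1:2|rs=2:2|pad=0:8 ⇒ 0x4600 ⇒ big 46 00

9f fc 46 00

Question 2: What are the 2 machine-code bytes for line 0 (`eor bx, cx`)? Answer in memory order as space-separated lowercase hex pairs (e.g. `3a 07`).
L0: eor op=0xd:4|rd=2:2|rs=1:2|pad=0:8 ⇒ 0xd900 ⇒ big d9 00

d9 00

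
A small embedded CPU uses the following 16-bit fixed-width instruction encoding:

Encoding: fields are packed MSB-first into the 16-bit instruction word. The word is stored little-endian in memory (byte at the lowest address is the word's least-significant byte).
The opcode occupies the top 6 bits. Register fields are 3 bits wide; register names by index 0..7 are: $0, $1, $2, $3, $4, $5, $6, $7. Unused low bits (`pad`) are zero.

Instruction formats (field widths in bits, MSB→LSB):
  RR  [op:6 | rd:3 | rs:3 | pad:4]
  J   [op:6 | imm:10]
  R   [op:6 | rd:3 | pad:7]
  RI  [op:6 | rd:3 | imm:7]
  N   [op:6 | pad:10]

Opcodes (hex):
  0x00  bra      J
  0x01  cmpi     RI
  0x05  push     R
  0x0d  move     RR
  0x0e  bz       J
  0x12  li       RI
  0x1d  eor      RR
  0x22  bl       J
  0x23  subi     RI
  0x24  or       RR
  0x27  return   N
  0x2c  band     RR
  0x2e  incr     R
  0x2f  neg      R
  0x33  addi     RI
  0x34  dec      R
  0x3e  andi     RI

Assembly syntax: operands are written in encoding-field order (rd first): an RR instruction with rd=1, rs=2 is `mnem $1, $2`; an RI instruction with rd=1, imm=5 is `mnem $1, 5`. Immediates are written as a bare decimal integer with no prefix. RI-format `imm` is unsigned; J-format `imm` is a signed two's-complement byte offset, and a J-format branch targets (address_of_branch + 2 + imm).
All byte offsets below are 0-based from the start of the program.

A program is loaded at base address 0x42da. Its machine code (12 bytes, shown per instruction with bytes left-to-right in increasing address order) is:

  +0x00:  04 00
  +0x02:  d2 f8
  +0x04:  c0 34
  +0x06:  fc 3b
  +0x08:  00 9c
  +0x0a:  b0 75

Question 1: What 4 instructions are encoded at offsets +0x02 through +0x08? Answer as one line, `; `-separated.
andi $1, 82; move $1, $4; bz -4; return

+0x02: d2 f8 ⇒ word 0xf8d2 (little)
  opcode bits[15:10]=0x3e: andi/RI
  rd@[9:7]=0x1 ⇒ $1
  imm@[6:0]=0x52 ⇒ 82
+0x04: c0 34 ⇒ word 0x34c0 (little)
  opcode bits[15:10]=0xd: move/RR
  rd@[9:7]=0x1 ⇒ $1
  rs@[6:4]=0x4 ⇒ $4
+0x06: fc 3b ⇒ word 0x3bfc (little)
  opcode bits[15:10]=0xe: bz/J
  imm@[9:0]=0x3fc (s10→-4) ⇒ -4
+0x08: 00 9c ⇒ word 0x9c00 (little)
  opcode bits[15:10]=0x27: return/N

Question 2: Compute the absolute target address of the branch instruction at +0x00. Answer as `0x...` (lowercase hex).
+0x00: 04 00 ⇒ word 0x0004 (little)
  opcode bits[15:10]=0x0: bra/J
  imm: (w>>0)&0x3ff=0x4 → 4
  target = base 0x42da + off 0x00 + 2 + imm 4 = 0x42e0

0x42e0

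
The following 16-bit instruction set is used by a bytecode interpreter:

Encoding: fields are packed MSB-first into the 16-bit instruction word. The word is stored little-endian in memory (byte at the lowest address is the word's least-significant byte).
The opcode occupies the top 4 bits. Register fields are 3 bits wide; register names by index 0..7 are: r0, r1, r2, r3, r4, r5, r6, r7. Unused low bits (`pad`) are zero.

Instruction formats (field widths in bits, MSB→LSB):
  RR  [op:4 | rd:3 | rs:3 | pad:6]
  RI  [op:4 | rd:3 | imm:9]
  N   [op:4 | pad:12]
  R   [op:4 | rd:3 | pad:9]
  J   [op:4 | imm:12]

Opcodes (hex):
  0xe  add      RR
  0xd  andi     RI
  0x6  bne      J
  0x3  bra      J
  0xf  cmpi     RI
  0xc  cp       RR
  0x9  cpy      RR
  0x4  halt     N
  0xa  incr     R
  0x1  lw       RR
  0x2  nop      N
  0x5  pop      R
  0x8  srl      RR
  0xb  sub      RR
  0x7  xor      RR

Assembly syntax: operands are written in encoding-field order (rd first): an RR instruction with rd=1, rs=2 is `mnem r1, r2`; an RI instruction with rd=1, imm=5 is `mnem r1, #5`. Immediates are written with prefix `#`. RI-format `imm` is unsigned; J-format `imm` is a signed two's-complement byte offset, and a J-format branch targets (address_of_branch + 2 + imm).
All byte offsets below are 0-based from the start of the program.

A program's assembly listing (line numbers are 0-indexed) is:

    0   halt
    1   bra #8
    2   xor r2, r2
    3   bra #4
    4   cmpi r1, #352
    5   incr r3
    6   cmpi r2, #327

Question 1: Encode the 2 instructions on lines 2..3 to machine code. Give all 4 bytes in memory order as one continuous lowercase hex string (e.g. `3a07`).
80740430

line 2 (xor): pack op=0x7:4|rd=2:3|rs=2:3|pad=0:6 = 0x7480; little→ 80 74
line 3 (bra): pack op=0x3:4|imm=4:12 = 0x3004; little→ 04 30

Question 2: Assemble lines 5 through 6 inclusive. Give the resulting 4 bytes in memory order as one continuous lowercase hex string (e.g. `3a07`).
00a647f5

5. incr fields op=0xa:4|rd=3:3|pad=0:9 → word a600h → 00 a6
6. cmpi fields op=0xf:4|rd=2:3|imm=327:9 → word f547h → 47 f5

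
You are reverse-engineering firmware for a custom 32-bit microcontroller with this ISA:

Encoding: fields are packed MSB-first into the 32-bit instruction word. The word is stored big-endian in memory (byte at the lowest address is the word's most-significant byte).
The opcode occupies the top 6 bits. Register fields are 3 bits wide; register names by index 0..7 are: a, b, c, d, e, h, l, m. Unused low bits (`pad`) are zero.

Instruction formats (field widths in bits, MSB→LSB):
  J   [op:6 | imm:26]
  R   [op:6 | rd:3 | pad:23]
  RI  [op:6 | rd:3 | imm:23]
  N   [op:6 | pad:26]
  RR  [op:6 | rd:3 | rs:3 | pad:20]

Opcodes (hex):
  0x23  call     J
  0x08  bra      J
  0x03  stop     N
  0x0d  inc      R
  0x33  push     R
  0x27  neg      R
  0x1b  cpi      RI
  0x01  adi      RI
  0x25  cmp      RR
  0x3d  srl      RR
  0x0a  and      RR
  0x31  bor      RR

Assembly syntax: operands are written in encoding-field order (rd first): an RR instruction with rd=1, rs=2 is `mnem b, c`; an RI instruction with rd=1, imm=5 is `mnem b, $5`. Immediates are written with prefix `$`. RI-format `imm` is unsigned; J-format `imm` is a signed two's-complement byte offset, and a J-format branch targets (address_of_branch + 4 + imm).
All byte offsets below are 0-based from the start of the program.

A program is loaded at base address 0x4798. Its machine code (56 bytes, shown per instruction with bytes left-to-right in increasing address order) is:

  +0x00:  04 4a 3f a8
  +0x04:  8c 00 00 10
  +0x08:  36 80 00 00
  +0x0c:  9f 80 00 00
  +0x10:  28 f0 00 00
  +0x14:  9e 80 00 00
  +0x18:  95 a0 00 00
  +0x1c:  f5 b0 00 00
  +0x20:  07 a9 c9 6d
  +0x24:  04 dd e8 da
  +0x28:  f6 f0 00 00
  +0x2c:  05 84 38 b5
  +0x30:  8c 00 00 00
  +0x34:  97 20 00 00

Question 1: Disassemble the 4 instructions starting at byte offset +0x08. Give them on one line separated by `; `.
inc h; neg m; and b, m; neg h

@+08  big-endian(36 80 00 00) = 0x36800000
  op=0x36800000>>26=0xd ⇒ inc (R)
  rd@[25:23]=0x5 ⇒ h
@+0c  big-endian(9f 80 00 00) = 0x9f800000
  op=0x9f800000>>26=0x27 ⇒ neg (R)
  rd@[25:23]=0x7 ⇒ m
@+10  big-endian(28 f0 00 00) = 0x28f00000
  op=0x28f00000>>26=0xa ⇒ and (RR)
  rd@[25:23]=0x1 ⇒ b
  rs@[22:20]=0x7 ⇒ m
@+14  big-endian(9e 80 00 00) = 0x9e800000
  op=0x9e800000>>26=0x27 ⇒ neg (R)
  rd@[25:23]=0x5 ⇒ h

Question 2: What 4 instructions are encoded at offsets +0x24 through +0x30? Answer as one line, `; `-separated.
@+24  big-endian(04 dd e8 da) = 0x04dde8da
  op=0x04dde8da>>26=0x1 ⇒ adi (RI)
  rd@[25:23]=0x1 ⇒ b
  imm@[22:0]=0x5de8da ⇒ $6154458
@+28  big-endian(f6 f0 00 00) = 0xf6f00000
  op=0xf6f00000>>26=0x3d ⇒ srl (RR)
  rd@[25:23]=0x5 ⇒ h
  rs@[22:20]=0x7 ⇒ m
@+2c  big-endian(05 84 38 b5) = 0x058438b5
  op=0x058438b5>>26=0x1 ⇒ adi (RI)
  rd@[25:23]=0x3 ⇒ d
  imm@[22:0]=0x438b5 ⇒ $276661
@+30  big-endian(8c 00 00 00) = 0x8c000000
  op=0x8c000000>>26=0x23 ⇒ call (J)
  imm@[25:0]=0x0 ⇒ $0

adi b, $6154458; srl h, m; adi d, $276661; call $0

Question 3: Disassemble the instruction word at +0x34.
+0x34: 97 20 00 00 ⇒ word 0x97200000 (big)
  op=0x97200000>>26=0x25 ⇒ cmp (RR)
  [25:23] rd=6 = l
  [22:20] rs=2 = c

cmp l, c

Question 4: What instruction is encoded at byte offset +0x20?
adi m, $2738541

+0x20: 07 a9 c9 6d ⇒ word 0x07a9c96d (big)
  opcode bits[31:26]=0x1: adi/RI
  rd@[25:23]=0x7 ⇒ m
  imm@[22:0]=0x29c96d ⇒ $2738541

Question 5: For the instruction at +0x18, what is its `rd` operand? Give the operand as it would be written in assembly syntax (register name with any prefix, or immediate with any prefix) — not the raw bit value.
off 0x18: read 95 a0 00 00 as big → 0x95a00000
  op=0x95a00000>>26=0x25 ⇒ cmp (RR)
  rd@[25:23]=0x3 ⇒ d
  rs@[22:20]=0x2 ⇒ c

d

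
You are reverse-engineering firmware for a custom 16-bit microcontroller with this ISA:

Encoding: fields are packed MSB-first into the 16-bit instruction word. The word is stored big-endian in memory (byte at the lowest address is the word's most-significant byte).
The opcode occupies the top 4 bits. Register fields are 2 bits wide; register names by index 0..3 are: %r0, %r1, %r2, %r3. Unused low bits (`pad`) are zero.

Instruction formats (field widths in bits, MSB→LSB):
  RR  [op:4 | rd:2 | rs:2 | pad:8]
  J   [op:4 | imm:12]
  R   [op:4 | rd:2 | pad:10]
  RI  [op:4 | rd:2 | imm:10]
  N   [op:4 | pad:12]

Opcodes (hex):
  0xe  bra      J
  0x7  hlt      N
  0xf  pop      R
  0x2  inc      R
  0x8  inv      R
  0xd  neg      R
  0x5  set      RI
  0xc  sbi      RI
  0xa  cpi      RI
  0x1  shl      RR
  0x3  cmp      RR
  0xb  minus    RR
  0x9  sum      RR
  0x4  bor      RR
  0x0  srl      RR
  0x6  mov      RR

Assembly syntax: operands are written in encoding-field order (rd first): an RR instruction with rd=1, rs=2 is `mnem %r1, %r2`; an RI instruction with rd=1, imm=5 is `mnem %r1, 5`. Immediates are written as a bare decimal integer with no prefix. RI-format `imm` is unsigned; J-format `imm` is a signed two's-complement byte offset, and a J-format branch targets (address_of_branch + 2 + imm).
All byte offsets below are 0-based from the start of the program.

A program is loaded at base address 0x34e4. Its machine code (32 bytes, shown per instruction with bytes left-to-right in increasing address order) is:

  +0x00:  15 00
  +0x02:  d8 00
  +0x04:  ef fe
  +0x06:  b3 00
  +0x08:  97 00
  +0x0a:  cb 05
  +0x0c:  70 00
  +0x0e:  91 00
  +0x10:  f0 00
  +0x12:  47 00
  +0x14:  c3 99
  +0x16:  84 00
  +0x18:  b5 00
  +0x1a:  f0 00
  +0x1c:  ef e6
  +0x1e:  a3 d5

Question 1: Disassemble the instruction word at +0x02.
[02] d8 00 → 0xd800
  top 4b → 0xd → neg [R]
  rd: (w>>10)&0x3=0x2 → %r2

neg %r2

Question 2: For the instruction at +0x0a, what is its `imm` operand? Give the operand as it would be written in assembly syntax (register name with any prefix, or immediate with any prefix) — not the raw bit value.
+0x0a: cb 05 ⇒ word 0xcb05 (big)
  op=0xcb05>>12=0xc ⇒ sbi (RI)
  rd@[11:10]=0x2 ⇒ %r2
  imm@[9:0]=0x305 ⇒ 773

773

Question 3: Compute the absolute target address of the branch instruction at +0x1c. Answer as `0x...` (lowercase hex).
0x34e8

off 0x1c: read ef e6 as big → 0xefe6
  opcode bits[15:12]=0xe: bra/J
  imm: (w>>0)&0xfff=0xfe6 (s12→-26) → -26
  target = base 0x34e4 + off 0x1c + 2 + imm -26 = 0x34e8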